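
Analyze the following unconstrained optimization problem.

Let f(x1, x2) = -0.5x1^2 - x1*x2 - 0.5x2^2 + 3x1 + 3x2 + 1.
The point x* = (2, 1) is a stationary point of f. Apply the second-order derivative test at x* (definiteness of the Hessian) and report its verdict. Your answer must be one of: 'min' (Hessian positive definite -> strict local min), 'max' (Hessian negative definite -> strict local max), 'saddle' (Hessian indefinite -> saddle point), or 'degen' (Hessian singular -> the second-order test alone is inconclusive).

Compute the Hessian H = grad^2 f:
  H = [[-1, -1], [-1, -1]]
Verify stationarity: grad f(x*) = H x* + g = (0, 0).
Eigenvalues of H: -2, 0.
H has a zero eigenvalue (singular; negative semidefinite but not definite), so H is neither positive definite, negative definite, nor indefinite. The second-order test alone is inconclusive -> degen.
(Indeed, f is constant along the null direction of H through x*, so x* is not a strict local extremum.)

degen


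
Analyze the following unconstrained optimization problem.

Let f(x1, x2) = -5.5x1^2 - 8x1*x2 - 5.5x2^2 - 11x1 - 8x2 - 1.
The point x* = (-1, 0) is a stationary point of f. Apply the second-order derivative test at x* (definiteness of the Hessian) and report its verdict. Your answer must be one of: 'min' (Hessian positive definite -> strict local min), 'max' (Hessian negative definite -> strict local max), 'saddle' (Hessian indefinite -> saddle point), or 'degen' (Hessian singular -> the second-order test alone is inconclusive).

Compute the Hessian H = grad^2 f:
  H = [[-11, -8], [-8, -11]]
Verify stationarity: grad f(x*) = H x* + g = (0, 0).
Eigenvalues of H: -19, -3.
Both eigenvalues < 0, so H is negative definite -> x* is a strict local max.

max


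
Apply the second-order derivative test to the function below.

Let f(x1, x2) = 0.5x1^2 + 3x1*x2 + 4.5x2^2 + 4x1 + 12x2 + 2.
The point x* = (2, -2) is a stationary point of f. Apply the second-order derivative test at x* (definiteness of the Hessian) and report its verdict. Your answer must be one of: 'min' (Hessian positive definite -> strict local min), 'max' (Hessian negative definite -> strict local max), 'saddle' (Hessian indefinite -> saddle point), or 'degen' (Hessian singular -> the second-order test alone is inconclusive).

Compute the Hessian H = grad^2 f:
  H = [[1, 3], [3, 9]]
Verify stationarity: grad f(x*) = H x* + g = (0, 0).
Eigenvalues of H: 0, 10.
H has a zero eigenvalue (singular; positive semidefinite but not definite), so H is neither positive definite, negative definite, nor indefinite. The second-order test alone is inconclusive -> degen.
(Indeed, f is constant along the null direction of H through x*, so x* is not a strict local extremum.)

degen


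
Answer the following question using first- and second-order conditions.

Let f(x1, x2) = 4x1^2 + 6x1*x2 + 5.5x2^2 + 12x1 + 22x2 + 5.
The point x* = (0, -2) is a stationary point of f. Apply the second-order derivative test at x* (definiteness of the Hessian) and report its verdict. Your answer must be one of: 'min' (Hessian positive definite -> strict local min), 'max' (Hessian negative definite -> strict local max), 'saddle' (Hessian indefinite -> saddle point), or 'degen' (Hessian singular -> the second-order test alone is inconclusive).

Compute the Hessian H = grad^2 f:
  H = [[8, 6], [6, 11]]
Verify stationarity: grad f(x*) = H x* + g = (0, 0).
Eigenvalues of H: 3.3153, 15.6847.
Both eigenvalues > 0, so H is positive definite -> x* is a strict local min.

min


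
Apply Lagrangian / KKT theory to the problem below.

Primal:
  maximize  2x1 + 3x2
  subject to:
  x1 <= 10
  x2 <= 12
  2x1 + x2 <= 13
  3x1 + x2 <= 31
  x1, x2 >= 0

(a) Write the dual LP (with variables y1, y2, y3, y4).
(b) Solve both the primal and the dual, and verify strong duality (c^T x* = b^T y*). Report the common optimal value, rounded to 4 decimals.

The standard primal-dual pair for 'max c^T x s.t. A x <= b, x >= 0' is:
  Dual:  min b^T y  s.t.  A^T y >= c,  y >= 0.

So the dual LP is:
  minimize  10y1 + 12y2 + 13y3 + 31y4
  subject to:
    y1 + 2y3 + 3y4 >= 2
    y2 + y3 + y4 >= 3
    y1, y2, y3, y4 >= 0

Solving the primal: x* = (0.5, 12).
  primal value c^T x* = 37.
Solving the dual: y* = (0, 2, 1, 0).
  dual value b^T y* = 37.
Strong duality: c^T x* = b^T y*. Confirmed.

37


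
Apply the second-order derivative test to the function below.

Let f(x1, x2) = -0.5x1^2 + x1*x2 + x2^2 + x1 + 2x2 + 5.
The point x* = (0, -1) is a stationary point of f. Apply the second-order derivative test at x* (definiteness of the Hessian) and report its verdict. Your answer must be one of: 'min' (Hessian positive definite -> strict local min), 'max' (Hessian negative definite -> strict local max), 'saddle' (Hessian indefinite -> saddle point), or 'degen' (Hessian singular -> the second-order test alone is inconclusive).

Compute the Hessian H = grad^2 f:
  H = [[-1, 1], [1, 2]]
Verify stationarity: grad f(x*) = H x* + g = (0, 0).
Eigenvalues of H: -1.3028, 2.3028.
Eigenvalues have mixed signs, so H is indefinite -> x* is a saddle point.

saddle


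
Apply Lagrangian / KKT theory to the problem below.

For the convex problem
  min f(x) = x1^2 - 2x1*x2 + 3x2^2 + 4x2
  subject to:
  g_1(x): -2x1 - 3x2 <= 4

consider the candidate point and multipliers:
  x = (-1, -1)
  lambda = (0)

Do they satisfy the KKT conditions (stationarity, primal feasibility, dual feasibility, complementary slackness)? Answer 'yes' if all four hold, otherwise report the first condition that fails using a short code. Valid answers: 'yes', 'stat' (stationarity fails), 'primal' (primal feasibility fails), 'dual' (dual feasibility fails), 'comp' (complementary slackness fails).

Gradient of f: grad f(x) = Q x + c = (0, 0)
Constraint values g_i(x) = a_i^T x - b_i:
  g_1((-1, -1)) = 1
Stationarity residual: grad f(x) + sum_i lambda_i a_i = (0, 0)
  -> stationarity OK
Primal feasibility (all g_i <= 0): FAILS
Dual feasibility (all lambda_i >= 0): OK
Complementary slackness (lambda_i * g_i(x) = 0 for all i): OK

Verdict: the first failing condition is primal_feasibility -> primal.

primal


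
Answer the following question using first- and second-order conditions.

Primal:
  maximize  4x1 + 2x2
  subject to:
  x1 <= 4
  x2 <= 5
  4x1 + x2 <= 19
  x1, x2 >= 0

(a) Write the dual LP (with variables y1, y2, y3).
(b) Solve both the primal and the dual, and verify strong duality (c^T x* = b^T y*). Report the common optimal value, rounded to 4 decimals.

The standard primal-dual pair for 'max c^T x s.t. A x <= b, x >= 0' is:
  Dual:  min b^T y  s.t.  A^T y >= c,  y >= 0.

So the dual LP is:
  minimize  4y1 + 5y2 + 19y3
  subject to:
    y1 + 4y3 >= 4
    y2 + y3 >= 2
    y1, y2, y3 >= 0

Solving the primal: x* = (3.5, 5).
  primal value c^T x* = 24.
Solving the dual: y* = (0, 1, 1).
  dual value b^T y* = 24.
Strong duality: c^T x* = b^T y*. Confirmed.

24


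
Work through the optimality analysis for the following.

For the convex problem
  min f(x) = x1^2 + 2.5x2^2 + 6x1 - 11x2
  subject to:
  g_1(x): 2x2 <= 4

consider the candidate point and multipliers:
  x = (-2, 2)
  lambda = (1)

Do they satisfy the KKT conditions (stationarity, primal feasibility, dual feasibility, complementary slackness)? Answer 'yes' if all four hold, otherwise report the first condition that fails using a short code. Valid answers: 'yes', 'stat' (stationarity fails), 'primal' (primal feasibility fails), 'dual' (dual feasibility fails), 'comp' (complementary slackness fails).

Gradient of f: grad f(x) = Q x + c = (2, -1)
Constraint values g_i(x) = a_i^T x - b_i:
  g_1((-2, 2)) = 0
Stationarity residual: grad f(x) + sum_i lambda_i a_i = (2, 1)
  -> stationarity FAILS
Primal feasibility (all g_i <= 0): OK
Dual feasibility (all lambda_i >= 0): OK
Complementary slackness (lambda_i * g_i(x) = 0 for all i): OK

Verdict: the first failing condition is stationarity -> stat.

stat


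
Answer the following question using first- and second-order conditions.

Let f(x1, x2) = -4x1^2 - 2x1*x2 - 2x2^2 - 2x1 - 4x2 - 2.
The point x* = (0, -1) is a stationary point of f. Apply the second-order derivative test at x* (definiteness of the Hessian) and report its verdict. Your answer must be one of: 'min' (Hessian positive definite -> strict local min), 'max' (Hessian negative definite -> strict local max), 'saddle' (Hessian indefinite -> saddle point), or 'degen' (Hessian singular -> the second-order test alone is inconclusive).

Compute the Hessian H = grad^2 f:
  H = [[-8, -2], [-2, -4]]
Verify stationarity: grad f(x*) = H x* + g = (0, 0).
Eigenvalues of H: -8.8284, -3.1716.
Both eigenvalues < 0, so H is negative definite -> x* is a strict local max.

max


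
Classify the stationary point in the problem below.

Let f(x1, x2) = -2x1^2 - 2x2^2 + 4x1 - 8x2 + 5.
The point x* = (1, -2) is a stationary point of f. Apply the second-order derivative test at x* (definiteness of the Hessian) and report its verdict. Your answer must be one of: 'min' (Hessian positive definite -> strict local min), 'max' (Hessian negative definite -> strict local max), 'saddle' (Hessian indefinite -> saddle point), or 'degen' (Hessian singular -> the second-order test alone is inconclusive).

Compute the Hessian H = grad^2 f:
  H = [[-4, 0], [0, -4]]
Verify stationarity: grad f(x*) = H x* + g = (0, 0).
Eigenvalues of H: -4, -4.
Both eigenvalues < 0, so H is negative definite -> x* is a strict local max.

max


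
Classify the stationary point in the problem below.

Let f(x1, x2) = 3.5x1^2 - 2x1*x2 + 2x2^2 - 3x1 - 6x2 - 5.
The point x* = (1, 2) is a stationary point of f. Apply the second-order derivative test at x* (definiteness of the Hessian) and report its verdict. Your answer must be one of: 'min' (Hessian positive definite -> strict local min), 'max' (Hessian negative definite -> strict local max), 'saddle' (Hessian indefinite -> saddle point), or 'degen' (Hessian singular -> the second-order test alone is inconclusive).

Compute the Hessian H = grad^2 f:
  H = [[7, -2], [-2, 4]]
Verify stationarity: grad f(x*) = H x* + g = (0, 0).
Eigenvalues of H: 3, 8.
Both eigenvalues > 0, so H is positive definite -> x* is a strict local min.

min


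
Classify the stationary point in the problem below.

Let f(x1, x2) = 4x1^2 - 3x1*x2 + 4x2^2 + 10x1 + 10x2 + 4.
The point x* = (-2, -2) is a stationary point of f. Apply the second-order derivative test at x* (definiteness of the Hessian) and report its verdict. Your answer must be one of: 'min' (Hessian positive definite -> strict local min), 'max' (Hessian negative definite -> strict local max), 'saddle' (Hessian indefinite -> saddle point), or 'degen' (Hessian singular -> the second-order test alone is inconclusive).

Compute the Hessian H = grad^2 f:
  H = [[8, -3], [-3, 8]]
Verify stationarity: grad f(x*) = H x* + g = (0, 0).
Eigenvalues of H: 5, 11.
Both eigenvalues > 0, so H is positive definite -> x* is a strict local min.

min


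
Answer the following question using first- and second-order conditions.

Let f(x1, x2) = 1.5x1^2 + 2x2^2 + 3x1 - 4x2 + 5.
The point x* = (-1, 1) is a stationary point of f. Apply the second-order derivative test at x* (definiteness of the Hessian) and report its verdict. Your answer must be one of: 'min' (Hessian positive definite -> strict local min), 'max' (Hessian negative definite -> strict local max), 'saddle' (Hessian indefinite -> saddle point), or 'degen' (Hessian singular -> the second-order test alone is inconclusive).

Compute the Hessian H = grad^2 f:
  H = [[3, 0], [0, 4]]
Verify stationarity: grad f(x*) = H x* + g = (0, 0).
Eigenvalues of H: 3, 4.
Both eigenvalues > 0, so H is positive definite -> x* is a strict local min.

min


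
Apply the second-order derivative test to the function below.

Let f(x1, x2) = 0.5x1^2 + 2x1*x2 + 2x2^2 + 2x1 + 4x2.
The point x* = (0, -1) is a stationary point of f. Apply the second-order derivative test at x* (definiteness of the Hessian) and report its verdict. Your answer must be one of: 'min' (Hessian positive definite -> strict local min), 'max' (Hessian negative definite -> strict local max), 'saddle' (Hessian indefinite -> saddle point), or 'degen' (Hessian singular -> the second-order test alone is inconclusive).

Compute the Hessian H = grad^2 f:
  H = [[1, 2], [2, 4]]
Verify stationarity: grad f(x*) = H x* + g = (0, 0).
Eigenvalues of H: 0, 5.
H has a zero eigenvalue (singular; positive semidefinite but not definite), so H is neither positive definite, negative definite, nor indefinite. The second-order test alone is inconclusive -> degen.
(Indeed, f is constant along the null direction of H through x*, so x* is not a strict local extremum.)

degen


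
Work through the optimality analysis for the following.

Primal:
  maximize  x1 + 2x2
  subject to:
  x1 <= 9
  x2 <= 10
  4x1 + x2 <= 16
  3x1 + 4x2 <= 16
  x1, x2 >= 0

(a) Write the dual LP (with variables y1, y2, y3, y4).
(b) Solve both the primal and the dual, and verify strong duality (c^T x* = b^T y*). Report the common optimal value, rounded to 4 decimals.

The standard primal-dual pair for 'max c^T x s.t. A x <= b, x >= 0' is:
  Dual:  min b^T y  s.t.  A^T y >= c,  y >= 0.

So the dual LP is:
  minimize  9y1 + 10y2 + 16y3 + 16y4
  subject to:
    y1 + 4y3 + 3y4 >= 1
    y2 + y3 + 4y4 >= 2
    y1, y2, y3, y4 >= 0

Solving the primal: x* = (0, 4).
  primal value c^T x* = 8.
Solving the dual: y* = (0, 0, 0, 0.5).
  dual value b^T y* = 8.
Strong duality: c^T x* = b^T y*. Confirmed.

8


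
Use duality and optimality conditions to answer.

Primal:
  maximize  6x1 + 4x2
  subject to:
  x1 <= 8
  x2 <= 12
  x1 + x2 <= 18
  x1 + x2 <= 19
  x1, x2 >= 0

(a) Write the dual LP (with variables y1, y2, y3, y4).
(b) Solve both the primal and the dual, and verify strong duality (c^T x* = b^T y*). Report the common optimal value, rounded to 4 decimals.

The standard primal-dual pair for 'max c^T x s.t. A x <= b, x >= 0' is:
  Dual:  min b^T y  s.t.  A^T y >= c,  y >= 0.

So the dual LP is:
  minimize  8y1 + 12y2 + 18y3 + 19y4
  subject to:
    y1 + y3 + y4 >= 6
    y2 + y3 + y4 >= 4
    y1, y2, y3, y4 >= 0

Solving the primal: x* = (8, 10).
  primal value c^T x* = 88.
Solving the dual: y* = (2, 0, 4, 0).
  dual value b^T y* = 88.
Strong duality: c^T x* = b^T y*. Confirmed.

88


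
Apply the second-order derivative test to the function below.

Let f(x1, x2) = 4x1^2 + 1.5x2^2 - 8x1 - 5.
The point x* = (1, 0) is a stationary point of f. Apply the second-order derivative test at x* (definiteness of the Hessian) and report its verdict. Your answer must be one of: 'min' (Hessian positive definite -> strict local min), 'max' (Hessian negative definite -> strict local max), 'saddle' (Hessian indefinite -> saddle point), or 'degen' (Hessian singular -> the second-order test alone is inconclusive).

Compute the Hessian H = grad^2 f:
  H = [[8, 0], [0, 3]]
Verify stationarity: grad f(x*) = H x* + g = (0, 0).
Eigenvalues of H: 3, 8.
Both eigenvalues > 0, so H is positive definite -> x* is a strict local min.

min


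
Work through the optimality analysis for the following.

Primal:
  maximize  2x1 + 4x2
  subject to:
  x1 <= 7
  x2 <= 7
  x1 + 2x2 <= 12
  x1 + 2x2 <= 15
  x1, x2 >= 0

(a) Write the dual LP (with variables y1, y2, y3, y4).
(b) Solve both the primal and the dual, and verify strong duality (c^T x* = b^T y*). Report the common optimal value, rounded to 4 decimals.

The standard primal-dual pair for 'max c^T x s.t. A x <= b, x >= 0' is:
  Dual:  min b^T y  s.t.  A^T y >= c,  y >= 0.

So the dual LP is:
  minimize  7y1 + 7y2 + 12y3 + 15y4
  subject to:
    y1 + y3 + y4 >= 2
    y2 + 2y3 + 2y4 >= 4
    y1, y2, y3, y4 >= 0

Solving the primal: x* = (0, 6).
  primal value c^T x* = 24.
Solving the dual: y* = (0, 0, 2, 0).
  dual value b^T y* = 24.
Strong duality: c^T x* = b^T y*. Confirmed.

24


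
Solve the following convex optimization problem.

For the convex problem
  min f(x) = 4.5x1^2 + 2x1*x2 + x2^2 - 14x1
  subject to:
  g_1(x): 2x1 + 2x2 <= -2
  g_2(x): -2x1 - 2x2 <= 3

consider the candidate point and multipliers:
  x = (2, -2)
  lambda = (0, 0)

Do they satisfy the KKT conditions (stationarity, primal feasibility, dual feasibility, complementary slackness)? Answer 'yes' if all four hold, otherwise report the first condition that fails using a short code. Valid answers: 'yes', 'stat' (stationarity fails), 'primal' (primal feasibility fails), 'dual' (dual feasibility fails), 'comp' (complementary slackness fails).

Gradient of f: grad f(x) = Q x + c = (0, 0)
Constraint values g_i(x) = a_i^T x - b_i:
  g_1((2, -2)) = 2
  g_2((2, -2)) = -3
Stationarity residual: grad f(x) + sum_i lambda_i a_i = (0, 0)
  -> stationarity OK
Primal feasibility (all g_i <= 0): FAILS
Dual feasibility (all lambda_i >= 0): OK
Complementary slackness (lambda_i * g_i(x) = 0 for all i): OK

Verdict: the first failing condition is primal_feasibility -> primal.

primal


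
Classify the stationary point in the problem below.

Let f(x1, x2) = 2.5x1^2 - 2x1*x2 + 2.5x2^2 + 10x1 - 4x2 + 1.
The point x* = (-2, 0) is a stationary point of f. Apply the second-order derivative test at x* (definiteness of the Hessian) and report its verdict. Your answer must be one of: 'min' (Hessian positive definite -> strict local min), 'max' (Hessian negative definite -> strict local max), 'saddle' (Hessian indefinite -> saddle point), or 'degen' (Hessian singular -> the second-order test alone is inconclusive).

Compute the Hessian H = grad^2 f:
  H = [[5, -2], [-2, 5]]
Verify stationarity: grad f(x*) = H x* + g = (0, 0).
Eigenvalues of H: 3, 7.
Both eigenvalues > 0, so H is positive definite -> x* is a strict local min.

min


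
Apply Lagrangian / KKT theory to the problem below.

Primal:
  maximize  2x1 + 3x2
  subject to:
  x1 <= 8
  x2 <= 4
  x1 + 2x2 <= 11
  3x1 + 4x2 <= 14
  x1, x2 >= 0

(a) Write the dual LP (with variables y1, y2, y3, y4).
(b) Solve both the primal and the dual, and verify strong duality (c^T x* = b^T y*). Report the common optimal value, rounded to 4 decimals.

The standard primal-dual pair for 'max c^T x s.t. A x <= b, x >= 0' is:
  Dual:  min b^T y  s.t.  A^T y >= c,  y >= 0.

So the dual LP is:
  minimize  8y1 + 4y2 + 11y3 + 14y4
  subject to:
    y1 + y3 + 3y4 >= 2
    y2 + 2y3 + 4y4 >= 3
    y1, y2, y3, y4 >= 0

Solving the primal: x* = (0, 3.5).
  primal value c^T x* = 10.5.
Solving the dual: y* = (0, 0, 0, 0.75).
  dual value b^T y* = 10.5.
Strong duality: c^T x* = b^T y*. Confirmed.

10.5


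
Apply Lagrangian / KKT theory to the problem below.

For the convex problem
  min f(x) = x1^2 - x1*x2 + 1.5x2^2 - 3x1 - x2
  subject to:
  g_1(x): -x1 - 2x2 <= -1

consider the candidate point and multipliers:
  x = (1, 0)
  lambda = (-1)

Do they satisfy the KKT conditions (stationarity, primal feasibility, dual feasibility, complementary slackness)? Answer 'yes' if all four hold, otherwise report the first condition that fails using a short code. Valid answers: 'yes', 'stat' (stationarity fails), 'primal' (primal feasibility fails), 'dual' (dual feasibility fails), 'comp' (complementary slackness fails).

Gradient of f: grad f(x) = Q x + c = (-1, -2)
Constraint values g_i(x) = a_i^T x - b_i:
  g_1((1, 0)) = 0
Stationarity residual: grad f(x) + sum_i lambda_i a_i = (0, 0)
  -> stationarity OK
Primal feasibility (all g_i <= 0): OK
Dual feasibility (all lambda_i >= 0): FAILS
Complementary slackness (lambda_i * g_i(x) = 0 for all i): OK

Verdict: the first failing condition is dual_feasibility -> dual.

dual


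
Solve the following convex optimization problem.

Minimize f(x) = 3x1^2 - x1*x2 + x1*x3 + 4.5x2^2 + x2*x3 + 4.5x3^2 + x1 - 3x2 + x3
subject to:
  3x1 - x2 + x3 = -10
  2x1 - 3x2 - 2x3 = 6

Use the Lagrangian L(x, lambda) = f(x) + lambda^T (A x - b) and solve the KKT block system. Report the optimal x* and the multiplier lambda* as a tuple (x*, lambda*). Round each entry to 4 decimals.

Form the Lagrangian:
  L(x, lambda) = (1/2) x^T Q x + c^T x + lambda^T (A x - b)
Stationarity (grad_x L = 0): Q x + c + A^T lambda = 0.
Primal feasibility: A x = b.

This gives the KKT block system:
  [ Q   A^T ] [ x     ]   [-c ]
  [ A    0  ] [ lambda ] = [ b ]

Solving the linear system:
  x*      = (-2.7735, -1.6376, -3.3171)
  lambda* = (12.6464, -10.3094)
  f(x*)   = 93.5713

x* = (-2.7735, -1.6376, -3.3171), lambda* = (12.6464, -10.3094)


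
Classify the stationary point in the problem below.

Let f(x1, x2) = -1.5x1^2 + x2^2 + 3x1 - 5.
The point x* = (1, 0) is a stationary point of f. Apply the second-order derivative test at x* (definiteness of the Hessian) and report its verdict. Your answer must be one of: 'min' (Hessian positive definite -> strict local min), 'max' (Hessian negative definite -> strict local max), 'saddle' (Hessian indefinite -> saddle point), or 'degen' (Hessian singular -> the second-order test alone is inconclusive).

Compute the Hessian H = grad^2 f:
  H = [[-3, 0], [0, 2]]
Verify stationarity: grad f(x*) = H x* + g = (0, 0).
Eigenvalues of H: -3, 2.
Eigenvalues have mixed signs, so H is indefinite -> x* is a saddle point.

saddle


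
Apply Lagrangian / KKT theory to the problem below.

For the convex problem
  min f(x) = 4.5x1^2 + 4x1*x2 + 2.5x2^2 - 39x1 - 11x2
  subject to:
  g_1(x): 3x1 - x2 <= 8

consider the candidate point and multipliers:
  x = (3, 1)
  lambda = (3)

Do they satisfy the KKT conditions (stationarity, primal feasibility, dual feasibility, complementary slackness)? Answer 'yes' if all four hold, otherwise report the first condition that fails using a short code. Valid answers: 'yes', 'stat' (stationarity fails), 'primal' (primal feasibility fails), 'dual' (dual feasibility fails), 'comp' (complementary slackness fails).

Gradient of f: grad f(x) = Q x + c = (-8, 6)
Constraint values g_i(x) = a_i^T x - b_i:
  g_1((3, 1)) = 0
Stationarity residual: grad f(x) + sum_i lambda_i a_i = (1, 3)
  -> stationarity FAILS
Primal feasibility (all g_i <= 0): OK
Dual feasibility (all lambda_i >= 0): OK
Complementary slackness (lambda_i * g_i(x) = 0 for all i): OK

Verdict: the first failing condition is stationarity -> stat.

stat


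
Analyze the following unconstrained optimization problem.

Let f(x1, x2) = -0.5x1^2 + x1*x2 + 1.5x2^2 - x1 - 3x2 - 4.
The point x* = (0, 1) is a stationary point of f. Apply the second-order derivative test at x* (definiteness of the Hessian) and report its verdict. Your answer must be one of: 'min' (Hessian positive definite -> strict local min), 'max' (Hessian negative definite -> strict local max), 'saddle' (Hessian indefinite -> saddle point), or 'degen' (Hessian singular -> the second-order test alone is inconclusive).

Compute the Hessian H = grad^2 f:
  H = [[-1, 1], [1, 3]]
Verify stationarity: grad f(x*) = H x* + g = (0, 0).
Eigenvalues of H: -1.2361, 3.2361.
Eigenvalues have mixed signs, so H is indefinite -> x* is a saddle point.

saddle


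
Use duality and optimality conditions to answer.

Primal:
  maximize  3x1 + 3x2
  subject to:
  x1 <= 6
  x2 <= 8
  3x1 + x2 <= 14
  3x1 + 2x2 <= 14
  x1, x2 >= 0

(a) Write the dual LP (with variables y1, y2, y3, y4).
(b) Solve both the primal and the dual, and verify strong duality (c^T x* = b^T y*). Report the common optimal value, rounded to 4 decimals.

The standard primal-dual pair for 'max c^T x s.t. A x <= b, x >= 0' is:
  Dual:  min b^T y  s.t.  A^T y >= c,  y >= 0.

So the dual LP is:
  minimize  6y1 + 8y2 + 14y3 + 14y4
  subject to:
    y1 + 3y3 + 3y4 >= 3
    y2 + y3 + 2y4 >= 3
    y1, y2, y3, y4 >= 0

Solving the primal: x* = (0, 7).
  primal value c^T x* = 21.
Solving the dual: y* = (0, 0, 0, 1.5).
  dual value b^T y* = 21.
Strong duality: c^T x* = b^T y*. Confirmed.

21


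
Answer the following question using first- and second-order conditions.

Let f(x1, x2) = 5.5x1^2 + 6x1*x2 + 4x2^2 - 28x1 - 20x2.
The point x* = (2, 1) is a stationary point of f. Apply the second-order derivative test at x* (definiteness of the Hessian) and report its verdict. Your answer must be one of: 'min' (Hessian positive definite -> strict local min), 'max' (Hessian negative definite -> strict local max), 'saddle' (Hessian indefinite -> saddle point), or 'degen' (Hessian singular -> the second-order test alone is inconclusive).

Compute the Hessian H = grad^2 f:
  H = [[11, 6], [6, 8]]
Verify stationarity: grad f(x*) = H x* + g = (0, 0).
Eigenvalues of H: 3.3153, 15.6847.
Both eigenvalues > 0, so H is positive definite -> x* is a strict local min.

min


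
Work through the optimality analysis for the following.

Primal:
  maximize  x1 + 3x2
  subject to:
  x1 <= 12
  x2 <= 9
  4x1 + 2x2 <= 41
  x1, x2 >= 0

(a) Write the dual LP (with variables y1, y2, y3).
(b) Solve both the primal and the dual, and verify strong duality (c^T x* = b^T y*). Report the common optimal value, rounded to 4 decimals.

The standard primal-dual pair for 'max c^T x s.t. A x <= b, x >= 0' is:
  Dual:  min b^T y  s.t.  A^T y >= c,  y >= 0.

So the dual LP is:
  minimize  12y1 + 9y2 + 41y3
  subject to:
    y1 + 4y3 >= 1
    y2 + 2y3 >= 3
    y1, y2, y3 >= 0

Solving the primal: x* = (5.75, 9).
  primal value c^T x* = 32.75.
Solving the dual: y* = (0, 2.5, 0.25).
  dual value b^T y* = 32.75.
Strong duality: c^T x* = b^T y*. Confirmed.

32.75


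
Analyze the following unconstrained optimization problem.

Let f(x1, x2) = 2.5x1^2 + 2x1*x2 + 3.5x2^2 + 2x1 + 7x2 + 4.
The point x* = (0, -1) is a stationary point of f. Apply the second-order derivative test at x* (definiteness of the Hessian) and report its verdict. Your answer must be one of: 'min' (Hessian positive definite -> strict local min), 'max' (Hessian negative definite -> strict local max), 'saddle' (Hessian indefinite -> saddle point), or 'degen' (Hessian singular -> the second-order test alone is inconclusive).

Compute the Hessian H = grad^2 f:
  H = [[5, 2], [2, 7]]
Verify stationarity: grad f(x*) = H x* + g = (0, 0).
Eigenvalues of H: 3.7639, 8.2361.
Both eigenvalues > 0, so H is positive definite -> x* is a strict local min.

min


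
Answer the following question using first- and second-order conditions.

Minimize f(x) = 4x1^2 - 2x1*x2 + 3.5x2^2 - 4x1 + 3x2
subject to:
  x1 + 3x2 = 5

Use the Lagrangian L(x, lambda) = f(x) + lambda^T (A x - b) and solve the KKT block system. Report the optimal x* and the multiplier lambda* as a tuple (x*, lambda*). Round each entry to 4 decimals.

Form the Lagrangian:
  L(x, lambda) = (1/2) x^T Q x + c^T x + lambda^T (A x - b)
Stationarity (grad_x L = 0): Q x + c + A^T lambda = 0.
Primal feasibility: A x = b.

This gives the KKT block system:
  [ Q   A^T ] [ x     ]   [-c ]
  [ A    0  ] [ lambda ] = [ b ]

Solving the linear system:
  x*      = (1.2088, 1.2637)
  lambda* = (-3.1429)
  f(x*)   = 7.3352

x* = (1.2088, 1.2637), lambda* = (-3.1429)


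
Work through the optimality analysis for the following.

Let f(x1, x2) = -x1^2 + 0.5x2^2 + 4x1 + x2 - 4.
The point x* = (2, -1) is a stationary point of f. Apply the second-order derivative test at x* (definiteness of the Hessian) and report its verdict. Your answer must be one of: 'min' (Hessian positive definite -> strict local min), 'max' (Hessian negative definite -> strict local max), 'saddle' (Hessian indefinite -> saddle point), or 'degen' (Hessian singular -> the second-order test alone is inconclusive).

Compute the Hessian H = grad^2 f:
  H = [[-2, 0], [0, 1]]
Verify stationarity: grad f(x*) = H x* + g = (0, 0).
Eigenvalues of H: -2, 1.
Eigenvalues have mixed signs, so H is indefinite -> x* is a saddle point.

saddle


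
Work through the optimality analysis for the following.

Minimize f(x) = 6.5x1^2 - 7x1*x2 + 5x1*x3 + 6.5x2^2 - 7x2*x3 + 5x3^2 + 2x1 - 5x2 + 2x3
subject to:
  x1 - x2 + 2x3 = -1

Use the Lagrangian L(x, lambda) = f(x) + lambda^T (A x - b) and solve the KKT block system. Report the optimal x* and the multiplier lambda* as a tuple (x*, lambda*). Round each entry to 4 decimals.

Form the Lagrangian:
  L(x, lambda) = (1/2) x^T Q x + c^T x + lambda^T (A x - b)
Stationarity (grad_x L = 0): Q x + c + A^T lambda = 0.
Primal feasibility: A x = b.

This gives the KKT block system:
  [ Q   A^T ] [ x     ]   [-c ]
  [ A    0  ] [ lambda ] = [ b ]

Solving the linear system:
  x*      = (0.026, 0.3636, -0.3312)
  lambda* = (1.8636)
  f(x*)   = -0.2825

x* = (0.026, 0.3636, -0.3312), lambda* = (1.8636)


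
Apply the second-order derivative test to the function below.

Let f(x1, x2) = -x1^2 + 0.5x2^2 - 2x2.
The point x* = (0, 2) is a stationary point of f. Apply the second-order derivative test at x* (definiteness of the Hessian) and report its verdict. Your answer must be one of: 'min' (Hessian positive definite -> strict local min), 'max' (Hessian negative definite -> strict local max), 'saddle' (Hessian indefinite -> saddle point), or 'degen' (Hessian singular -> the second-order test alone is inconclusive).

Compute the Hessian H = grad^2 f:
  H = [[-2, 0], [0, 1]]
Verify stationarity: grad f(x*) = H x* + g = (0, 0).
Eigenvalues of H: -2, 1.
Eigenvalues have mixed signs, so H is indefinite -> x* is a saddle point.

saddle


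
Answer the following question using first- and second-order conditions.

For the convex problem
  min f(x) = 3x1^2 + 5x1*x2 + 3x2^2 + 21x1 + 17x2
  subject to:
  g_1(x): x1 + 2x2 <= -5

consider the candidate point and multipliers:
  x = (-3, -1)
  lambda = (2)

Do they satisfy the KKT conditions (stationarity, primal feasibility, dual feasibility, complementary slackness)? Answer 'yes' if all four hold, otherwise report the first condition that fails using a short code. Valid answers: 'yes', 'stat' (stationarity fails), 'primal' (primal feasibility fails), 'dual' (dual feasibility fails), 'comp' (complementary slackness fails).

Gradient of f: grad f(x) = Q x + c = (-2, -4)
Constraint values g_i(x) = a_i^T x - b_i:
  g_1((-3, -1)) = 0
Stationarity residual: grad f(x) + sum_i lambda_i a_i = (0, 0)
  -> stationarity OK
Primal feasibility (all g_i <= 0): OK
Dual feasibility (all lambda_i >= 0): OK
Complementary slackness (lambda_i * g_i(x) = 0 for all i): OK

Verdict: yes, KKT holds.

yes


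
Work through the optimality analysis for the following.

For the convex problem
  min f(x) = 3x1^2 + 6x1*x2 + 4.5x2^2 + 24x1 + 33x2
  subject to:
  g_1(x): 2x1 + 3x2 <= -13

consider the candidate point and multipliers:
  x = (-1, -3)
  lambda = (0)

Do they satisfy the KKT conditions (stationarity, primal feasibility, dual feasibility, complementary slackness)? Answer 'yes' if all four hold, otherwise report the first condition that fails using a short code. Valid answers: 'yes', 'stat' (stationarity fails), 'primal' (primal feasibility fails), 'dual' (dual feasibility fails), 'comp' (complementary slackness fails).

Gradient of f: grad f(x) = Q x + c = (0, 0)
Constraint values g_i(x) = a_i^T x - b_i:
  g_1((-1, -3)) = 2
Stationarity residual: grad f(x) + sum_i lambda_i a_i = (0, 0)
  -> stationarity OK
Primal feasibility (all g_i <= 0): FAILS
Dual feasibility (all lambda_i >= 0): OK
Complementary slackness (lambda_i * g_i(x) = 0 for all i): OK

Verdict: the first failing condition is primal_feasibility -> primal.

primal


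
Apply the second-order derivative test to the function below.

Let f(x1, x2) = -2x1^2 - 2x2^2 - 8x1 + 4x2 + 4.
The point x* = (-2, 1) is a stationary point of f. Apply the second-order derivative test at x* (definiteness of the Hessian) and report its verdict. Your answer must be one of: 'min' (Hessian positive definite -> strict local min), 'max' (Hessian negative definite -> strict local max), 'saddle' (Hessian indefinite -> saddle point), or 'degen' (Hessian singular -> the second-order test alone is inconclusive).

Compute the Hessian H = grad^2 f:
  H = [[-4, 0], [0, -4]]
Verify stationarity: grad f(x*) = H x* + g = (0, 0).
Eigenvalues of H: -4, -4.
Both eigenvalues < 0, so H is negative definite -> x* is a strict local max.

max


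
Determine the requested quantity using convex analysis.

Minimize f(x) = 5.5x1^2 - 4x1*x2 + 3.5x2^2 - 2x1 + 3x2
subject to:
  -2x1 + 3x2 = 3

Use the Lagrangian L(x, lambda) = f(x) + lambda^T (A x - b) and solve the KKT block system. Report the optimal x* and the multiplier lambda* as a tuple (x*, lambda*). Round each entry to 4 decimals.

Form the Lagrangian:
  L(x, lambda) = (1/2) x^T Q x + c^T x + lambda^T (A x - b)
Stationarity (grad_x L = 0): Q x + c + A^T lambda = 0.
Primal feasibility: A x = b.

This gives the KKT block system:
  [ Q   A^T ] [ x     ]   [-c ]
  [ A    0  ] [ lambda ] = [ b ]

Solving the linear system:
  x*      = (-0.0759, 0.9494)
  lambda* = (-3.3165)
  f(x*)   = 6.4747

x* = (-0.0759, 0.9494), lambda* = (-3.3165)


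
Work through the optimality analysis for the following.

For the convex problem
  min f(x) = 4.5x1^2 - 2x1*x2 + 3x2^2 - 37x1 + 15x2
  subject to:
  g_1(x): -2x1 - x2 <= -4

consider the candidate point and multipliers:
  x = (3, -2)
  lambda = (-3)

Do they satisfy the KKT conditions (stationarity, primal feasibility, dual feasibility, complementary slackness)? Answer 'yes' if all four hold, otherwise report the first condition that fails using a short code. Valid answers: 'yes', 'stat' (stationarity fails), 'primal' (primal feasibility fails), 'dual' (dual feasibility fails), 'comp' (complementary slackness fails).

Gradient of f: grad f(x) = Q x + c = (-6, -3)
Constraint values g_i(x) = a_i^T x - b_i:
  g_1((3, -2)) = 0
Stationarity residual: grad f(x) + sum_i lambda_i a_i = (0, 0)
  -> stationarity OK
Primal feasibility (all g_i <= 0): OK
Dual feasibility (all lambda_i >= 0): FAILS
Complementary slackness (lambda_i * g_i(x) = 0 for all i): OK

Verdict: the first failing condition is dual_feasibility -> dual.

dual


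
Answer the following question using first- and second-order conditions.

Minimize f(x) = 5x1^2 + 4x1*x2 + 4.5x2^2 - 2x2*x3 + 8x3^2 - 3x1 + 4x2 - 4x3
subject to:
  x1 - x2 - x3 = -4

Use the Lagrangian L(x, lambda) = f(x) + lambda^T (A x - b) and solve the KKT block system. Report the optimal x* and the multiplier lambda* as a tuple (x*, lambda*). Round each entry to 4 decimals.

Form the Lagrangian:
  L(x, lambda) = (1/2) x^T Q x + c^T x + lambda^T (A x - b)
Stationarity (grad_x L = 0): Q x + c + A^T lambda = 0.
Primal feasibility: A x = b.

This gives the KKT block system:
  [ Q   A^T ] [ x     ]   [-c ]
  [ A    0  ] [ lambda ] = [ b ]

Solving the linear system:
  x*      = (-1.3566, 1.552, 1.0914)
  lambda* = (10.3584)
  f(x*)   = 23.6729

x* = (-1.3566, 1.552, 1.0914), lambda* = (10.3584)


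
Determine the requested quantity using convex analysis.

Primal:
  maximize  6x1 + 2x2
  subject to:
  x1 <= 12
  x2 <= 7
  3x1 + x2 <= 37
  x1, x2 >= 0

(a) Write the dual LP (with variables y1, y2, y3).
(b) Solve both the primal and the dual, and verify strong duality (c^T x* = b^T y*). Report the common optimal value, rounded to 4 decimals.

The standard primal-dual pair for 'max c^T x s.t. A x <= b, x >= 0' is:
  Dual:  min b^T y  s.t.  A^T y >= c,  y >= 0.

So the dual LP is:
  minimize  12y1 + 7y2 + 37y3
  subject to:
    y1 + 3y3 >= 6
    y2 + y3 >= 2
    y1, y2, y3 >= 0

Solving the primal: x* = (10, 7).
  primal value c^T x* = 74.
Solving the dual: y* = (0, 0, 2).
  dual value b^T y* = 74.
Strong duality: c^T x* = b^T y*. Confirmed.

74


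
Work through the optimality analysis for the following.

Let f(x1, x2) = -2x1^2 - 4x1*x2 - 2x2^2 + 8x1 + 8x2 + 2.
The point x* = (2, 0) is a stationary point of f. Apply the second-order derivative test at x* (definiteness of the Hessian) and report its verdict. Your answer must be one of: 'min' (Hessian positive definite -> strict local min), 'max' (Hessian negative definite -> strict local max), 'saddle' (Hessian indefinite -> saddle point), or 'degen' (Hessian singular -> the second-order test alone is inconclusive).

Compute the Hessian H = grad^2 f:
  H = [[-4, -4], [-4, -4]]
Verify stationarity: grad f(x*) = H x* + g = (0, 0).
Eigenvalues of H: -8, 0.
H has a zero eigenvalue (singular; negative semidefinite but not definite), so H is neither positive definite, negative definite, nor indefinite. The second-order test alone is inconclusive -> degen.
(Indeed, f is constant along the null direction of H through x*, so x* is not a strict local extremum.)

degen


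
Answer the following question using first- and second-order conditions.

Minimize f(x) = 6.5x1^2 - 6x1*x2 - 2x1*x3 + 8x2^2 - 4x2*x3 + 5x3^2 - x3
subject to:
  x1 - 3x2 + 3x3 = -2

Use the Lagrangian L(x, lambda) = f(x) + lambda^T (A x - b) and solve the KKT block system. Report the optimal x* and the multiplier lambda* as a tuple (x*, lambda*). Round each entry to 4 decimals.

Form the Lagrangian:
  L(x, lambda) = (1/2) x^T Q x + c^T x + lambda^T (A x - b)
Stationarity (grad_x L = 0): Q x + c + A^T lambda = 0.
Primal feasibility: A x = b.

This gives the KKT block system:
  [ Q   A^T ] [ x     ]   [-c ]
  [ A    0  ] [ lambda ] = [ b ]

Solving the linear system:
  x*      = (-0.1124, 0.2154, -0.4139)
  lambda* = (1.9251)
  f(x*)   = 2.132

x* = (-0.1124, 0.2154, -0.4139), lambda* = (1.9251)


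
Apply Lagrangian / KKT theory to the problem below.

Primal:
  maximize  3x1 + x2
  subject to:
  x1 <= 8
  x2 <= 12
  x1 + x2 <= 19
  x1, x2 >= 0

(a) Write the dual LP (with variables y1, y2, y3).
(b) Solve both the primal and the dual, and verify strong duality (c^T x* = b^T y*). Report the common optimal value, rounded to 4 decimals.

The standard primal-dual pair for 'max c^T x s.t. A x <= b, x >= 0' is:
  Dual:  min b^T y  s.t.  A^T y >= c,  y >= 0.

So the dual LP is:
  minimize  8y1 + 12y2 + 19y3
  subject to:
    y1 + y3 >= 3
    y2 + y3 >= 1
    y1, y2, y3 >= 0

Solving the primal: x* = (8, 11).
  primal value c^T x* = 35.
Solving the dual: y* = (2, 0, 1).
  dual value b^T y* = 35.
Strong duality: c^T x* = b^T y*. Confirmed.

35


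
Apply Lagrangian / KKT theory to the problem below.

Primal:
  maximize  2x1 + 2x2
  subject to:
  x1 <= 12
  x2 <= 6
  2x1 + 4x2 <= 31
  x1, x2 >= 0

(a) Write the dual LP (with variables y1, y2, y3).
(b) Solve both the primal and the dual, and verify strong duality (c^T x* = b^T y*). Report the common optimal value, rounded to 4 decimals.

The standard primal-dual pair for 'max c^T x s.t. A x <= b, x >= 0' is:
  Dual:  min b^T y  s.t.  A^T y >= c,  y >= 0.

So the dual LP is:
  minimize  12y1 + 6y2 + 31y3
  subject to:
    y1 + 2y3 >= 2
    y2 + 4y3 >= 2
    y1, y2, y3 >= 0

Solving the primal: x* = (12, 1.75).
  primal value c^T x* = 27.5.
Solving the dual: y* = (1, 0, 0.5).
  dual value b^T y* = 27.5.
Strong duality: c^T x* = b^T y*. Confirmed.

27.5


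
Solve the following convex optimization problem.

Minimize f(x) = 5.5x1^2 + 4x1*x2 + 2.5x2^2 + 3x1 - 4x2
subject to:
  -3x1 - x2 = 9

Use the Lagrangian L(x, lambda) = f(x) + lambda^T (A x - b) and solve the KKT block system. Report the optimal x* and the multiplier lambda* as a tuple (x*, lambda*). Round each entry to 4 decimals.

Form the Lagrangian:
  L(x, lambda) = (1/2) x^T Q x + c^T x + lambda^T (A x - b)
Stationarity (grad_x L = 0): Q x + c + A^T lambda = 0.
Primal feasibility: A x = b.

This gives the KKT block system:
  [ Q   A^T ] [ x     ]   [-c ]
  [ A    0  ] [ lambda ] = [ b ]

Solving the linear system:
  x*      = (-3.5625, 1.6875)
  lambda* = (-9.8125)
  f(x*)   = 35.4375

x* = (-3.5625, 1.6875), lambda* = (-9.8125)


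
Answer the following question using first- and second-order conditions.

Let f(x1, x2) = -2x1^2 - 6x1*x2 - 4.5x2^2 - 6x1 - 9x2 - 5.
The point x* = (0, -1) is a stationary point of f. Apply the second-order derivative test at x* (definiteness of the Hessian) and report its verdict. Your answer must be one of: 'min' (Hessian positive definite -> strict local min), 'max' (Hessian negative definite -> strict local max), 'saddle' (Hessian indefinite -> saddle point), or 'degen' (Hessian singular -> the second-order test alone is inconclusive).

Compute the Hessian H = grad^2 f:
  H = [[-4, -6], [-6, -9]]
Verify stationarity: grad f(x*) = H x* + g = (0, 0).
Eigenvalues of H: -13, 0.
H has a zero eigenvalue (singular; negative semidefinite but not definite), so H is neither positive definite, negative definite, nor indefinite. The second-order test alone is inconclusive -> degen.
(Indeed, f is constant along the null direction of H through x*, so x* is not a strict local extremum.)

degen


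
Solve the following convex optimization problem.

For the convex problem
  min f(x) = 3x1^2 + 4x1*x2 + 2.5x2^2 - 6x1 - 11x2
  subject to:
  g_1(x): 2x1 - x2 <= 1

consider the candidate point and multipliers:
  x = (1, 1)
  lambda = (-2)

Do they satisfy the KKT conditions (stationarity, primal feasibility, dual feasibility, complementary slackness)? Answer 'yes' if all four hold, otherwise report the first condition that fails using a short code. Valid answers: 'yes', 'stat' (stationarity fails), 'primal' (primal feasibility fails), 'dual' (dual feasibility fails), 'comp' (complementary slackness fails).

Gradient of f: grad f(x) = Q x + c = (4, -2)
Constraint values g_i(x) = a_i^T x - b_i:
  g_1((1, 1)) = 0
Stationarity residual: grad f(x) + sum_i lambda_i a_i = (0, 0)
  -> stationarity OK
Primal feasibility (all g_i <= 0): OK
Dual feasibility (all lambda_i >= 0): FAILS
Complementary slackness (lambda_i * g_i(x) = 0 for all i): OK

Verdict: the first failing condition is dual_feasibility -> dual.

dual
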